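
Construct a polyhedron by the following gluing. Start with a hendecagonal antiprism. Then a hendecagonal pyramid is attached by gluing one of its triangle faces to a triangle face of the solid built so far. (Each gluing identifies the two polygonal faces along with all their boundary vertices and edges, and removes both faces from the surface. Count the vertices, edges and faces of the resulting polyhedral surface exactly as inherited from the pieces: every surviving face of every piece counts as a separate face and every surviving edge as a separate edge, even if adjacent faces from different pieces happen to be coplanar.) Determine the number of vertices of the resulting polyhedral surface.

A hendecagonal antiprism: V=22, E=44, F=24.
Attach a hendecagonal pyramid (V=12, E=22, F=12) along a 3-gon: merge 3 vertices and 3 edges, delete both glued faces → V=31, E=63, F=34.
Check: V − E + F = 31 − 63 + 34 = 2.

31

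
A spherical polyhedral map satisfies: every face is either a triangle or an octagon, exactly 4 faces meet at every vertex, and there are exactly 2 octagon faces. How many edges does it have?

Let x be the number of triangles; then F = 2 + x.
Edge–face incidences: 2E = 8·2 + 3·x = 16 + 3x.
Every vertex has degree 4, so 4V = 2E.
Euler: V − E + F = 2 ⇒ (2E)/4 − E + (2 + x) = 2.
Multiply by 8: 2·(2E) − 4·(2E) + 8·(2 + x) = 16, i.e. 16 + 8x − 2·(16 + 3x) = 16.
Collecting terms: 2x − 16 = 16, so 2x = 32, so x = 16.
Then 2E = 16 + 3·16 = 64, so E = 32, V = 2E/4 = 16, F = 2 + 16 = 18.

32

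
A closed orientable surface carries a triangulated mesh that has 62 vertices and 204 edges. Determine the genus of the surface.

Every face is a triangle and each edge borders two faces, so 3F = 2·204, giving F = 136.
χ = V − E + F = 62 − 204 + 136 = -6.
For a closed orientable surface χ = 2 − 2g, so g = (2 − (-6))/2 = 4.

4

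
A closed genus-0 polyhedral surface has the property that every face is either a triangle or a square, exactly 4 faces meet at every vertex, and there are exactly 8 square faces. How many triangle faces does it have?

8

Let x be the number of triangles; then F = 8 + x.
Edge–face incidences: 2E = 4·8 + 3·x = 32 + 3x.
Every vertex has degree 4, so 4V = 2E.
Euler: V − E + F = 2 ⇒ (2E)/4 − E + (8 + x) = 2.
Multiply by 8: 2·(2E) − 4·(2E) + 8·(8 + x) = 16, i.e. 64 + 8x − 2·(32 + 3x) = 16.
Collecting terms: 2x = 16, so x = 8.
Then 2E = 32 + 3·8 = 56, so E = 28, V = 2E/4 = 14, F = 8 + 8 = 16.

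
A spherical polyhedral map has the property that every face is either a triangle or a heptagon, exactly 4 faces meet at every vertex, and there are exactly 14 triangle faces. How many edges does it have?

Let x be the number of heptagons; then F = 14 + x.
Edge–face incidences: 2E = 3·14 + 7·x = 42 + 7x.
Every vertex has degree 4, so 4V = 2E.
Euler: V − E + F = 2 ⇒ (2E)/4 − E + (14 + x) = 2.
Multiply by 8: 2·(2E) − 4·(2E) + 8·(14 + x) = 16, i.e. 112 + 8x − 2·(42 + 7x) = 16.
Collecting terms: −6x + 28 = 16, so −6x = −12, so x = 2.
Then 2E = 42 + 7·2 = 56, so E = 28, V = 2E/4 = 14, F = 14 + 2 = 16.

28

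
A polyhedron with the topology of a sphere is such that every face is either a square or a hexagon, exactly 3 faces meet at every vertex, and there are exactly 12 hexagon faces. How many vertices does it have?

32

Let x be the number of squares; then F = 12 + x.
Edge–face incidences: 2E = 6·12 + 4·x = 72 + 4x.
Every vertex has degree 3, so 3V = 2E.
Euler: V − E + F = 2 ⇒ (2E)/3 − E + (12 + x) = 2.
Multiply by 6: 2·(2E) − 3·(2E) + 6·(12 + x) = 12, i.e. 72 + 6x − (72 + 4x) = 12.
Collecting terms: 2x = 12, so x = 6.
Then 2E = 72 + 4·6 = 96, so E = 48, V = 2E/3 = 32, F = 12 + 6 = 18.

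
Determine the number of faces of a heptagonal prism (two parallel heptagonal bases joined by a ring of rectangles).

9

A prism on an n-gon has two n-gon bases and n rectangular sides: V = 2·7 = 14, E = 3·7 = 21, F = 7 + 2 = 9.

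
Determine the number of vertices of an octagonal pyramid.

9

A pyramid on an n-gon base has one n-gon and n triangles: V = 8 + 1 = 9, E = 2·8 = 16, F = 8 + 1 = 9.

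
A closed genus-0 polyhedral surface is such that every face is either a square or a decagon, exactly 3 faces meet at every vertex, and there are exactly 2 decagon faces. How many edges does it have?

30

Let x be the number of squares; then F = 2 + x.
Edge–face incidences: 2E = 10·2 + 4·x = 20 + 4x.
Every vertex has degree 3, so 3V = 2E.
Euler: V − E + F = 2 ⇒ (2E)/3 − E + (2 + x) = 2.
Multiply by 6: 2·(2E) − 3·(2E) + 6·(2 + x) = 12, i.e. 12 + 6x − (20 + 4x) = 12.
Collecting terms: 2x − 8 = 12, so 2x = 20, so x = 10.
Then 2E = 20 + 4·10 = 60, so E = 30, V = 2E/3 = 20, F = 2 + 10 = 12.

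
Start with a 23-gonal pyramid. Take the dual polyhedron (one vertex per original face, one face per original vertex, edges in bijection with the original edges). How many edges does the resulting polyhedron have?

46

The base solid has V = 24, E = 46, F = 24.
The dual swaps V and F and preserves E: V′ = F = 24, E′ = E = 46, F′ = V = 24.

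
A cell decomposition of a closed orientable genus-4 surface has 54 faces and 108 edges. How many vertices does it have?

For a closed orientable surface of genus 4, χ = 2 − 2·4 = -6.
V = -6 + E − F = -6 + 108 − 54 = 48.

48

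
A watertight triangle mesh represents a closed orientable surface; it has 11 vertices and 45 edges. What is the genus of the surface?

3

Every face is a triangle and each edge borders two faces, so 3F = 2·45, giving F = 30.
χ = V − E + F = 11 − 45 + 30 = -4.
For a closed orientable surface χ = 2 − 2g, so g = (2 − (-4))/2 = 3.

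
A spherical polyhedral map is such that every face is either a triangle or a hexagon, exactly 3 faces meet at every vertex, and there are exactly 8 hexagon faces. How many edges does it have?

Let x be the number of triangles; then F = 8 + x.
Edge–face incidences: 2E = 6·8 + 3·x = 48 + 3x.
Every vertex has degree 3, so 3V = 2E.
Euler: V − E + F = 2 ⇒ (2E)/3 − E + (8 + x) = 2.
Multiply by 6: 2·(2E) − 3·(2E) + 6·(8 + x) = 12, i.e. 48 + 6x − (48 + 3x) = 12.
Collecting terms: 3x = 12, so x = 4.
Then 2E = 48 + 3·4 = 60, so E = 30, V = 2E/3 = 20, F = 8 + 4 = 12.

30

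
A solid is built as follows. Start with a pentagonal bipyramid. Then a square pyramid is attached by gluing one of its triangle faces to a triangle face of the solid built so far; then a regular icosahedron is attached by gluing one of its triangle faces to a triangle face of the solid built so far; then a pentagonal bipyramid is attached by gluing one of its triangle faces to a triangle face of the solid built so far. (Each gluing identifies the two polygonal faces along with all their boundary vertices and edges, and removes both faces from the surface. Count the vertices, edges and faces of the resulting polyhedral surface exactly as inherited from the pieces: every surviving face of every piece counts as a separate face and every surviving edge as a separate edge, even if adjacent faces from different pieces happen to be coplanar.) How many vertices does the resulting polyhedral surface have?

22

A pentagonal bipyramid: V=7, E=15, F=10.
Attach a square pyramid (V=5, E=8, F=5) along a 3-gon: merge 3 vertices and 3 edges, delete both glued faces → V=9, E=20, F=13.
Attach a regular icosahedron (V=12, E=30, F=20) along a 3-gon: merge 3 vertices and 3 edges, delete both glued faces → V=18, E=47, F=31.
Attach a pentagonal bipyramid (V=7, E=15, F=10) along a 3-gon: merge 3 vertices and 3 edges, delete both glued faces → V=22, E=59, F=39.
Check: V − E + F = 22 − 59 + 39 = 2.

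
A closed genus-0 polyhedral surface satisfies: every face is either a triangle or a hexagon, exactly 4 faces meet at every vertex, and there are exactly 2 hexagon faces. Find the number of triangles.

Let x be the number of triangles; then F = 2 + x.
Edge–face incidences: 2E = 6·2 + 3·x = 12 + 3x.
Every vertex has degree 4, so 4V = 2E.
Euler: V − E + F = 2 ⇒ (2E)/4 − E + (2 + x) = 2.
Multiply by 8: 2·(2E) − 4·(2E) + 8·(2 + x) = 16, i.e. 16 + 8x − 2·(12 + 3x) = 16.
Collecting terms: 2x − 8 = 16, so 2x = 24, so x = 12.
Then 2E = 12 + 3·12 = 48, so E = 24, V = 2E/4 = 12, F = 2 + 12 = 14.

12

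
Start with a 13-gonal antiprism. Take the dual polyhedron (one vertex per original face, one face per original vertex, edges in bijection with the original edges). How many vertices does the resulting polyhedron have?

The base solid has V = 26, E = 52, F = 28.
The dual swaps V and F and preserves E: V′ = F = 28, E′ = E = 52, F′ = V = 26.

28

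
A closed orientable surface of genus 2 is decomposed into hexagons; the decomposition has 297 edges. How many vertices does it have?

196

χ = 2 − 2·2 = -2, and every face is a hexagon so 6F = 2E.
F = 2E/6 = 99. Then V = -2 + E − F = -2 + 297 − 99 = 196.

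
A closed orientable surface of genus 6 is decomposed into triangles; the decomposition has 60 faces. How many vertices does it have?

20

χ = 2 − 2·6 = -10, and every face is a triangle so 3F = 2E.
E = 3·60/2 = 90. Then V = -10 + E − F = -10 + 90 − 60 = 20.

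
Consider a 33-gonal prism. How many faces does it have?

A prism on an n-gon has two n-gon bases and n rectangular sides: V = 2·33 = 66, E = 3·33 = 99, F = 33 + 2 = 35.

35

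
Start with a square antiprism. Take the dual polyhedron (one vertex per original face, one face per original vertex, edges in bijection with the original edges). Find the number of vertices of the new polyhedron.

10

The base solid has V = 8, E = 16, F = 10.
The dual swaps V and F and preserves E: V′ = F = 10, E′ = E = 16, F′ = V = 8.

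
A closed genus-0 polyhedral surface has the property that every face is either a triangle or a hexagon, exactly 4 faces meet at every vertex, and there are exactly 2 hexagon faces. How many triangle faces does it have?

12

Let x be the number of triangles; then F = 2 + x.
Edge–face incidences: 2E = 6·2 + 3·x = 12 + 3x.
Every vertex has degree 4, so 4V = 2E.
Euler: V − E + F = 2 ⇒ (2E)/4 − E + (2 + x) = 2.
Multiply by 8: 2·(2E) − 4·(2E) + 8·(2 + x) = 16, i.e. 16 + 8x − 2·(12 + 3x) = 16.
Collecting terms: 2x − 8 = 16, so 2x = 24, so x = 12.
Then 2E = 12 + 3·12 = 48, so E = 24, V = 2E/4 = 12, F = 2 + 12 = 14.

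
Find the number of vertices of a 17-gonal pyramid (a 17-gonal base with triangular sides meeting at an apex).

A pyramid on an n-gon base has one n-gon and n triangles: V = 17 + 1 = 18, E = 2·17 = 34, F = 17 + 1 = 18.
Check: V − E + F = 18 − 34 + 18 = 2.

18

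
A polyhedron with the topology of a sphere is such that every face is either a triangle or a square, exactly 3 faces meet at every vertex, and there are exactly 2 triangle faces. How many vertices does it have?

Let x be the number of squares; then F = 2 + x.
Edge–face incidences: 2E = 3·2 + 4·x = 6 + 4x.
Every vertex has degree 3, so 3V = 2E.
Euler: V − E + F = 2 ⇒ (2E)/3 − E + (2 + x) = 2.
Multiply by 6: 2·(2E) − 3·(2E) + 6·(2 + x) = 12, i.e. 12 + 6x − (6 + 4x) = 12.
Collecting terms: 2x + 6 = 12, so 2x = 6, so x = 3.
Then 2E = 6 + 4·3 = 18, so E = 9, V = 2E/3 = 6, F = 2 + 3 = 5.

6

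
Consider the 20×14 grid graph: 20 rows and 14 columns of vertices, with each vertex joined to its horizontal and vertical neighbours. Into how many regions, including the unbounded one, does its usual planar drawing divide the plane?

248

The grid has V = 20·14 = 280 vertices and E = 20·13 + 14·19 = 526 edges.
F = 2 − V + E = 2 − 280 + 526 = 248.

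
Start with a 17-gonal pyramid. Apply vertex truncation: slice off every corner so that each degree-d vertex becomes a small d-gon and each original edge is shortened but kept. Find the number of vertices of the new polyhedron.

68

The base solid has V = 18, E = 34, F = 18.
Truncation replaces each original edge-end by a new vertex, so V′ = 2E = 68.
Each original edge survives, and each old vertex of degree d contributes d new edges; summing degrees gives Σd = 2E, so E′ = E + 2E = 3E = 102.
Each original face survives and each original vertex becomes one new face: F′ = F + V = 36.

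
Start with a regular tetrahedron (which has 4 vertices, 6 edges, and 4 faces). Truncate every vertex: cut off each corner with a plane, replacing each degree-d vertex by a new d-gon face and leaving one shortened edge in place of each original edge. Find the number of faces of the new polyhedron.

8

Truncation replaces each original edge-end by a new vertex, so V′ = 2E = 12.
Each original edge survives, and each old vertex of degree d contributes d new edges; summing degrees gives Σd = 2E, so E′ = E + 2E = 3E = 18.
Each original face survives and each original vertex becomes one new face: F′ = F + V = 8.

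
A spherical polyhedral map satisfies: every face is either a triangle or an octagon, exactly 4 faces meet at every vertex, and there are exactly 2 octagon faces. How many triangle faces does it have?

Let x be the number of triangles; then F = 2 + x.
Edge–face incidences: 2E = 8·2 + 3·x = 16 + 3x.
Every vertex has degree 4, so 4V = 2E.
Euler: V − E + F = 2 ⇒ (2E)/4 − E + (2 + x) = 2.
Multiply by 8: 2·(2E) − 4·(2E) + 8·(2 + x) = 16, i.e. 16 + 8x − 2·(16 + 3x) = 16.
Collecting terms: 2x − 16 = 16, so 2x = 32, so x = 16.
Then 2E = 16 + 3·16 = 64, so E = 32, V = 2E/4 = 16, F = 2 + 16 = 18.

16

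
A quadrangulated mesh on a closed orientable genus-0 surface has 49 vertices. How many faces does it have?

χ = 2 − 2·0 = 2, and every face is a square so 4F = 2E.
V − E + F = 2 with E = 4F/2 gives 49 − (4/2 − 1)·F = 2, so F = 47 and E = 94.

47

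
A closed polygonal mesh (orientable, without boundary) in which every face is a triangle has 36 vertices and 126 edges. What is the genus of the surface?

4

Every face is a triangle and each edge borders two faces, so 3F = 2·126, giving F = 84.
χ = V − E + F = 36 − 126 + 84 = -6.
For a closed orientable surface χ = 2 − 2g, so g = (2 − (-6))/2 = 4.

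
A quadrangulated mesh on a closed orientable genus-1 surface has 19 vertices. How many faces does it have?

19

χ = 2 − 2·1 = 0, and every face is a square so 4F = 2E.
V − E + F = 0 with E = 4F/2 gives 19 − (4/2 − 1)·F = 0, so F = 19 and E = 38.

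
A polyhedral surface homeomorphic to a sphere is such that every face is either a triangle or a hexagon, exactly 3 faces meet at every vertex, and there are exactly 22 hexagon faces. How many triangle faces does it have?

Let x be the number of triangles; then F = 22 + x.
Edge–face incidences: 2E = 6·22 + 3·x = 132 + 3x.
Every vertex has degree 3, so 3V = 2E.
Euler: V − E + F = 2 ⇒ (2E)/3 − E + (22 + x) = 2.
Multiply by 6: 2·(2E) − 3·(2E) + 6·(22 + x) = 12, i.e. 132 + 6x − (132 + 3x) = 12.
Collecting terms: 3x = 12, so x = 4.
Then 2E = 132 + 3·4 = 144, so E = 72, V = 2E/3 = 48, F = 22 + 4 = 26.

4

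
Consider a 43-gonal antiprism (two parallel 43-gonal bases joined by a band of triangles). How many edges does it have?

An antiprism on an n-gon has two n-gon caps and 2n triangles: V = 2·43 = 86, E = 4·43 = 172, F = 2·43 + 2 = 88.
Check: V − E + F = 86 − 172 + 88 = 2.

172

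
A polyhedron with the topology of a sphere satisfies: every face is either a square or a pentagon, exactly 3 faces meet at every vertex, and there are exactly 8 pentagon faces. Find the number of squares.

Let x be the number of squares; then F = 8 + x.
Edge–face incidences: 2E = 5·8 + 4·x = 40 + 4x.
Every vertex has degree 3, so 3V = 2E.
Euler: V − E + F = 2 ⇒ (2E)/3 − E + (8 + x) = 2.
Multiply by 6: 2·(2E) − 3·(2E) + 6·(8 + x) = 12, i.e. 48 + 6x − (40 + 4x) = 12.
Collecting terms: 2x + 8 = 12, so 2x = 4, so x = 2.
Then 2E = 40 + 4·2 = 48, so E = 24, V = 2E/3 = 16, F = 8 + 2 = 10.

2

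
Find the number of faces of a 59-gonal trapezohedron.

118

The n-trapezohedron (dual of the n-antiprism) has V = 2·59 + 2 = 120, E = 4·59 = 236, F = 2·59 = 118.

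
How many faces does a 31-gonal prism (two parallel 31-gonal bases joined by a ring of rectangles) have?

33

A prism on an n-gon has two n-gon bases and n rectangular sides: V = 2·31 = 62, E = 3·31 = 93, F = 31 + 2 = 33.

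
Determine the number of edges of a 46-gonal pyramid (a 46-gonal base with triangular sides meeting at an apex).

A pyramid on an n-gon base has one n-gon and n triangles: V = 46 + 1 = 47, E = 2·46 = 92, F = 46 + 1 = 47.
Check: V − E + F = 47 − 92 + 47 = 2.

92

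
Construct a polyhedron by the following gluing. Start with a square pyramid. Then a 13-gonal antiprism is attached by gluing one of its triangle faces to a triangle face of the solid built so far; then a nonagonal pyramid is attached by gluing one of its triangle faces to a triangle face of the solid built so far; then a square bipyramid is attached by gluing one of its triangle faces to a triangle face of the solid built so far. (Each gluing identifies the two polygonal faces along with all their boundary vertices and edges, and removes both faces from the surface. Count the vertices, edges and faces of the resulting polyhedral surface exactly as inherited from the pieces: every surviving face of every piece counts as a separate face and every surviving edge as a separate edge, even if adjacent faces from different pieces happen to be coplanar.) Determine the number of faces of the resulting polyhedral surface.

45

A square pyramid: V=5, E=8, F=5.
Attach a 13-gonal antiprism (V=26, E=52, F=28) along a 3-gon: merge 3 vertices and 3 edges, delete both glued faces → V=28, E=57, F=31.
Attach a nonagonal pyramid (V=10, E=18, F=10) along a 3-gon: merge 3 vertices and 3 edges, delete both glued faces → V=35, E=72, F=39.
Attach a square bipyramid (V=6, E=12, F=8) along a 3-gon: merge 3 vertices and 3 edges, delete both glued faces → V=38, E=81, F=45.
Check: V − E + F = 38 − 81 + 45 = 2.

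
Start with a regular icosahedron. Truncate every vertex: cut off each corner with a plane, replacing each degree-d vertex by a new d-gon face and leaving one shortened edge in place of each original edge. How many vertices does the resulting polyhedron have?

The base solid has V = 12, E = 30, F = 20.
Truncation replaces each original edge-end by a new vertex, so V′ = 2E = 60.
Each original edge survives, and each old vertex of degree d contributes d new edges; summing degrees gives Σd = 2E, so E′ = E + 2E = 3E = 90.
Each original face survives and each original vertex becomes one new face: F′ = F + V = 32.

60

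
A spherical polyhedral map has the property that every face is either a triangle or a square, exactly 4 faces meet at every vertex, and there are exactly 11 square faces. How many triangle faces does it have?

8

Let x be the number of triangles; then F = 11 + x.
Edge–face incidences: 2E = 4·11 + 3·x = 44 + 3x.
Every vertex has degree 4, so 4V = 2E.
Euler: V − E + F = 2 ⇒ (2E)/4 − E + (11 + x) = 2.
Multiply by 8: 2·(2E) − 4·(2E) + 8·(11 + x) = 16, i.e. 88 + 8x − 2·(44 + 3x) = 16.
Collecting terms: 2x = 16, so x = 8.
Then 2E = 44 + 3·8 = 68, so E = 34, V = 2E/4 = 17, F = 11 + 8 = 19.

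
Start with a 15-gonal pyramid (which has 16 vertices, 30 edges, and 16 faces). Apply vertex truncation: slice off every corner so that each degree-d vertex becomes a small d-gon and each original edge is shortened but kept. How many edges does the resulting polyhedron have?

Truncation replaces each original edge-end by a new vertex, so V′ = 2E = 60.
Each original edge survives, and each old vertex of degree d contributes d new edges; summing degrees gives Σd = 2E, so E′ = E + 2E = 3E = 90.
Each original face survives and each original vertex becomes one new face: F′ = F + V = 32.

90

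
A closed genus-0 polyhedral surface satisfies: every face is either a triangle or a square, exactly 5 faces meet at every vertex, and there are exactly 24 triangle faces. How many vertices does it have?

Let x be the number of squares; then F = 24 + x.
Edge–face incidences: 2E = 3·24 + 4·x = 72 + 4x.
Every vertex has degree 5, so 5V = 2E.
Euler: V − E + F = 2 ⇒ (2E)/5 − E + (24 + x) = 2.
Multiply by 10: 2·(2E) − 5·(2E) + 10·(24 + x) = 20, i.e. 240 + 10x − 3·(72 + 4x) = 20.
Collecting terms: −2x + 24 = 20, so −2x = −4, so x = 2.
Then 2E = 72 + 4·2 = 80, so E = 40, V = 2E/5 = 16, F = 24 + 2 = 26.

16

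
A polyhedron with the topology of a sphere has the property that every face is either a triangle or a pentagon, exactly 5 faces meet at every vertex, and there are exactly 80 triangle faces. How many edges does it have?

Let x be the number of pentagons; then F = 80 + x.
Edge–face incidences: 2E = 3·80 + 5·x = 240 + 5x.
Every vertex has degree 5, so 5V = 2E.
Euler: V − E + F = 2 ⇒ (2E)/5 − E + (80 + x) = 2.
Multiply by 10: 2·(2E) − 5·(2E) + 10·(80 + x) = 20, i.e. 800 + 10x − 3·(240 + 5x) = 20.
Collecting terms: −5x + 80 = 20, so −5x = −60, so x = 12.
Then 2E = 240 + 5·12 = 300, so E = 150, V = 2E/5 = 60, F = 80 + 12 = 92.

150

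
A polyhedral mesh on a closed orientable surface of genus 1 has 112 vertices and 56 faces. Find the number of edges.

168

For a closed orientable surface of genus 1, χ = 2 − 2·1 = 0.
E = V + F − (0) = 112 + 56 − (0) = 168.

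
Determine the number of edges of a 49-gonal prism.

A prism on an n-gon has two n-gon bases and n rectangular sides: V = 2·49 = 98, E = 3·49 = 147, F = 49 + 2 = 51.

147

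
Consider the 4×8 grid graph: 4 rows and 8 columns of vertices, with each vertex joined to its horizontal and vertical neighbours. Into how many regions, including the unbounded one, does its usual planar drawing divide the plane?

The grid has V = 4·8 = 32 vertices and E = 4·7 + 8·3 = 52 edges.
F = 2 − V + E = 2 − 32 + 52 = 22.

22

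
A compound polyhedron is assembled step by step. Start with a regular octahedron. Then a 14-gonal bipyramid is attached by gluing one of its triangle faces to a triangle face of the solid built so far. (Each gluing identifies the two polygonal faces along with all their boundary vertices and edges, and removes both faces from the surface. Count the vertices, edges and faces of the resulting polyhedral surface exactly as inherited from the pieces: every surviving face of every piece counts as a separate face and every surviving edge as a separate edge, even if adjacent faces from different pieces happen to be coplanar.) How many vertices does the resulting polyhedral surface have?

A regular octahedron: V=6, E=12, F=8.
Attach a 14-gonal bipyramid (V=16, E=42, F=28) along a 3-gon: merge 3 vertices and 3 edges, delete both glued faces → V=19, E=51, F=34.
Check: V − E + F = 19 − 51 + 34 = 2.

19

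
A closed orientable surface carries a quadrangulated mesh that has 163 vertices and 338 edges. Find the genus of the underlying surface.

Every face is a square and each edge borders two faces, so 4F = 2·338, giving F = 169.
χ = V − E + F = 163 − 338 + 169 = -6.
For a closed orientable surface χ = 2 − 2g, so g = (2 − (-6))/2 = 4.

4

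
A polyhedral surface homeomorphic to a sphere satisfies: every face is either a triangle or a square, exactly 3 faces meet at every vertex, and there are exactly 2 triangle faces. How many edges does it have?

Let x be the number of squares; then F = 2 + x.
Edge–face incidences: 2E = 3·2 + 4·x = 6 + 4x.
Every vertex has degree 3, so 3V = 2E.
Euler: V − E + F = 2 ⇒ (2E)/3 − E + (2 + x) = 2.
Multiply by 6: 2·(2E) − 3·(2E) + 6·(2 + x) = 12, i.e. 12 + 6x − (6 + 4x) = 12.
Collecting terms: 2x + 6 = 12, so 2x = 6, so x = 3.
Then 2E = 6 + 4·3 = 18, so E = 9, V = 2E/3 = 6, F = 2 + 3 = 5.

9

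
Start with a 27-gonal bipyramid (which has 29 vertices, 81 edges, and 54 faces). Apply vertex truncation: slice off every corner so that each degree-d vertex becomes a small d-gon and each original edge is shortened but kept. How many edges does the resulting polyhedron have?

243

Truncation replaces each original edge-end by a new vertex, so V′ = 2E = 162.
Each original edge survives, and each old vertex of degree d contributes d new edges; summing degrees gives Σd = 2E, so E′ = E + 2E = 3E = 243.
Each original face survives and each original vertex becomes one new face: F′ = F + V = 83.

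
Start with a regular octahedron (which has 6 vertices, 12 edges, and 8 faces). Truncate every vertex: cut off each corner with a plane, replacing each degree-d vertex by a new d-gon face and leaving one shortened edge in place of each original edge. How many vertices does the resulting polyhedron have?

24

Truncation replaces each original edge-end by a new vertex, so V′ = 2E = 24.
Each original edge survives, and each old vertex of degree d contributes d new edges; summing degrees gives Σd = 2E, so E′ = E + 2E = 3E = 36.
Each original face survives and each original vertex becomes one new face: F′ = F + V = 14.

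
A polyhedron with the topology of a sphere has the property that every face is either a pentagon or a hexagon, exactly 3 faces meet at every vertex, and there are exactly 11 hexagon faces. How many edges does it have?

63

Let x be the number of pentagons; then F = 11 + x.
Edge–face incidences: 2E = 6·11 + 5·x = 66 + 5x.
Every vertex has degree 3, so 3V = 2E.
Euler: V − E + F = 2 ⇒ (2E)/3 − E + (11 + x) = 2.
Multiply by 6: 2·(2E) − 3·(2E) + 6·(11 + x) = 12, i.e. 66 + 6x − (66 + 5x) = 12.
Collecting terms: x = 12.
Then 2E = 66 + 5·12 = 126, so E = 63, V = 2E/3 = 42, F = 11 + 12 = 23.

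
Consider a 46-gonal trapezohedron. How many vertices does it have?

The n-trapezohedron (dual of the n-antiprism) has V = 2·46 + 2 = 94, E = 4·46 = 184, F = 2·46 = 92.

94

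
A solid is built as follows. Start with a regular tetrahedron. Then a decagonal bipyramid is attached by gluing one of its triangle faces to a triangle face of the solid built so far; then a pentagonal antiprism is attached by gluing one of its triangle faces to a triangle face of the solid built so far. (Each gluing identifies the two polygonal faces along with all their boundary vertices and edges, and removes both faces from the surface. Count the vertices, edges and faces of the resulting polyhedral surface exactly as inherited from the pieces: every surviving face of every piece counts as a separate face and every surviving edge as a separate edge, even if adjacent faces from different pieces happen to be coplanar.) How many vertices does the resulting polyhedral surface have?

20

A regular tetrahedron: V=4, E=6, F=4.
Attach a decagonal bipyramid (V=12, E=30, F=20) along a 3-gon: merge 3 vertices and 3 edges, delete both glued faces → V=13, E=33, F=22.
Attach a pentagonal antiprism (V=10, E=20, F=12) along a 3-gon: merge 3 vertices and 3 edges, delete both glued faces → V=20, E=50, F=32.
Check: V − E + F = 20 − 50 + 32 = 2.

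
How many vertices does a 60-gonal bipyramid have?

A bipyramid over an n-gon has 2n triangular faces and n + 2 vertices: V = 60 + 2 = 62, E = 3·60 = 180, F = 2·60 = 120.
Check: V − E + F = 62 − 180 + 120 = 2.

62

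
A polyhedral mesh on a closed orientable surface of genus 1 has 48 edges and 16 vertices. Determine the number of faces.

32

For a closed orientable surface of genus 1, χ = 2 − 2·1 = 0.
F = 0 − V + E = 0 − 16 + 48 = 32.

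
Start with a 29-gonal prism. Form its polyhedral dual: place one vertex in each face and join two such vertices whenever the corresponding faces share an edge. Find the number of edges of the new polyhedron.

87

The base solid has V = 58, E = 87, F = 31.
The dual swaps V and F and preserves E: V′ = F = 31, E′ = E = 87, F′ = V = 58.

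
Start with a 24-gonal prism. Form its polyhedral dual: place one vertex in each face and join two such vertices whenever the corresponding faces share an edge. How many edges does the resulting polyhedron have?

The base solid has V = 48, E = 72, F = 26.
The dual swaps V and F and preserves E: V′ = F = 26, E′ = E = 72, F′ = V = 48.

72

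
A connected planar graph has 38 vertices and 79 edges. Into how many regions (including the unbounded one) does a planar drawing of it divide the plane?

Euler's formula for a connected plane graph: V − E + F = 2, so F = 2 − 38 + 79 = 43.

43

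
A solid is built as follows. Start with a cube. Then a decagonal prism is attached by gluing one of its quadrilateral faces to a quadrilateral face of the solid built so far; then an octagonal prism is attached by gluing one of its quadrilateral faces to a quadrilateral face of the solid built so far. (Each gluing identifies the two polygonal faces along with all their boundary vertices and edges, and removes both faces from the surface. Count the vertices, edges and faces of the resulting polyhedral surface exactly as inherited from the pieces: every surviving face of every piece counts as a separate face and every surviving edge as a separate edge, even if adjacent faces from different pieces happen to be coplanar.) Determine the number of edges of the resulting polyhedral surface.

58

A cube: V=8, E=12, F=6.
Attach a decagonal prism (V=20, E=30, F=12) along a 4-gon: merge 4 vertices and 4 edges, delete both glued faces → V=24, E=38, F=16.
Attach an octagonal prism (V=16, E=24, F=10) along a 4-gon: merge 4 vertices and 4 edges, delete both glued faces → V=36, E=58, F=24.
Check: V − E + F = 36 − 58 + 24 = 2.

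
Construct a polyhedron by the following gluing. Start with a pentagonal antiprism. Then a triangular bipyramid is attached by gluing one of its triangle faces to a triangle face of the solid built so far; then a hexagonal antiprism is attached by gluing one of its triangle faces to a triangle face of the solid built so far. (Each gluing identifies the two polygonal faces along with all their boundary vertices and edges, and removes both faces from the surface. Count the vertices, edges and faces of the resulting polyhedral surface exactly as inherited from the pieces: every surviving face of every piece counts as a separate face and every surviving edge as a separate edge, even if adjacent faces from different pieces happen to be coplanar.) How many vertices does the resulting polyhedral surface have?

21

A pentagonal antiprism: V=10, E=20, F=12.
Attach a triangular bipyramid (V=5, E=9, F=6) along a 3-gon: merge 3 vertices and 3 edges, delete both glued faces → V=12, E=26, F=16.
Attach a hexagonal antiprism (V=12, E=24, F=14) along a 3-gon: merge 3 vertices and 3 edges, delete both glued faces → V=21, E=47, F=28.
Check: V − E + F = 21 − 47 + 28 = 2.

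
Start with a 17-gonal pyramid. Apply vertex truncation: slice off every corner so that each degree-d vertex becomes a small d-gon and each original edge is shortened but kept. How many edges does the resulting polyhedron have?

The base solid has V = 18, E = 34, F = 18.
Truncation replaces each original edge-end by a new vertex, so V′ = 2E = 68.
Each original edge survives, and each old vertex of degree d contributes d new edges; summing degrees gives Σd = 2E, so E′ = E + 2E = 3E = 102.
Each original face survives and each original vertex becomes one new face: F′ = F + V = 36.

102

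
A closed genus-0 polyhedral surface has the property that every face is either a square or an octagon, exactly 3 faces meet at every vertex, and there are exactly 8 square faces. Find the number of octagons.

2

Let x be the number of octagons; then F = 8 + x.
Edge–face incidences: 2E = 4·8 + 8·x = 32 + 8x.
Every vertex has degree 3, so 3V = 2E.
Euler: V − E + F = 2 ⇒ (2E)/3 − E + (8 + x) = 2.
Multiply by 6: 2·(2E) − 3·(2E) + 6·(8 + x) = 12, i.e. 48 + 6x − (32 + 8x) = 12.
Collecting terms: −2x + 16 = 12, so −2x = −4, so x = 2.
Then 2E = 32 + 8·2 = 48, so E = 24, V = 2E/3 = 16, F = 8 + 2 = 10.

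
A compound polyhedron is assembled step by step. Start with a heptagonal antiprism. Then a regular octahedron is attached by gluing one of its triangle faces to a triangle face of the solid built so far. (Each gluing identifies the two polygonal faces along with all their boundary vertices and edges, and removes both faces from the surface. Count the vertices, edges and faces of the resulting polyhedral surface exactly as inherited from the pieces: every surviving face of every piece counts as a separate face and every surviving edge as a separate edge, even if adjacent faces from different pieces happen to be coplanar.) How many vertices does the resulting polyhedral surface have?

A heptagonal antiprism: V=14, E=28, F=16.
Attach a regular octahedron (V=6, E=12, F=8) along a 3-gon: merge 3 vertices and 3 edges, delete both glued faces → V=17, E=37, F=22.
Check: V − E + F = 17 − 37 + 22 = 2.

17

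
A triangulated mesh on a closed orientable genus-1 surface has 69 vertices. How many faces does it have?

138

χ = 2 − 2·1 = 0, and every face is a triangle so 3F = 2E.
V − E + F = 0 with E = 3F/2 gives 69 − (3/2 − 1)·F = 0, so F = 138 and E = 207.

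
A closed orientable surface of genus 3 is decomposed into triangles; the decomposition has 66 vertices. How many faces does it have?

χ = 2 − 2·3 = -4, and every face is a triangle so 3F = 2E.
V − E + F = -4 with E = 3F/2 gives 66 − (3/2 − 1)·F = -4, so F = 140 and E = 210.

140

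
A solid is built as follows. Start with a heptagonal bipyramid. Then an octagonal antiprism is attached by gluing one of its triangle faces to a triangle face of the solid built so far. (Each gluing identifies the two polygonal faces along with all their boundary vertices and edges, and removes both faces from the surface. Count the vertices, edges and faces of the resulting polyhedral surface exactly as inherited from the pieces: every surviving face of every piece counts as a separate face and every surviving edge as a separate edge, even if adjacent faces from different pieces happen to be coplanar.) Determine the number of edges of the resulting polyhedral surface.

50

A heptagonal bipyramid: V=9, E=21, F=14.
Attach an octagonal antiprism (V=16, E=32, F=18) along a 3-gon: merge 3 vertices and 3 edges, delete both glued faces → V=22, E=50, F=30.
Check: V − E + F = 22 − 50 + 30 = 2.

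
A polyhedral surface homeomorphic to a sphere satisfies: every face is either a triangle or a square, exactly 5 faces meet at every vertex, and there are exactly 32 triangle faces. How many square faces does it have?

Let x be the number of squares; then F = 32 + x.
Edge–face incidences: 2E = 3·32 + 4·x = 96 + 4x.
Every vertex has degree 5, so 5V = 2E.
Euler: V − E + F = 2 ⇒ (2E)/5 − E + (32 + x) = 2.
Multiply by 10: 2·(2E) − 5·(2E) + 10·(32 + x) = 20, i.e. 320 + 10x − 3·(96 + 4x) = 20.
Collecting terms: −2x + 32 = 20, so −2x = −12, so x = 6.
Then 2E = 96 + 4·6 = 120, so E = 60, V = 2E/5 = 24, F = 32 + 6 = 38.

6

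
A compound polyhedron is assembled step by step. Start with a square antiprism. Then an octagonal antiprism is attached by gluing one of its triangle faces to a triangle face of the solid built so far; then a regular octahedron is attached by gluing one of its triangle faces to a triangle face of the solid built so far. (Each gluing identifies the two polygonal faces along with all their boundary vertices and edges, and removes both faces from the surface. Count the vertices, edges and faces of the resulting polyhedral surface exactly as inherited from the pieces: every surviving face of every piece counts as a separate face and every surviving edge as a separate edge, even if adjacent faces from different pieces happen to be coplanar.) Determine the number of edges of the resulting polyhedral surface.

A square antiprism: V=8, E=16, F=10.
Attach an octagonal antiprism (V=16, E=32, F=18) along a 3-gon: merge 3 vertices and 3 edges, delete both glued faces → V=21, E=45, F=26.
Attach a regular octahedron (V=6, E=12, F=8) along a 3-gon: merge 3 vertices and 3 edges, delete both glued faces → V=24, E=54, F=32.
Check: V − E + F = 24 − 54 + 32 = 2.

54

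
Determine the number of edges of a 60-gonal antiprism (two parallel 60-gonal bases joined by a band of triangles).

240

An antiprism on an n-gon has two n-gon caps and 2n triangles: V = 2·60 = 120, E = 4·60 = 240, F = 2·60 + 2 = 122.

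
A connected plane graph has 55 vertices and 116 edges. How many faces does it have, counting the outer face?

63

Euler's formula for a connected plane graph: V − E + F = 2, so F = 2 − 55 + 116 = 63.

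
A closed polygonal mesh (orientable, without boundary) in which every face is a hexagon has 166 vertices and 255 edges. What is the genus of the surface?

3

Every face is a hexagon and each edge borders two faces, so 6F = 2·255, giving F = 85.
χ = V − E + F = 166 − 255 + 85 = -4.
For a closed orientable surface χ = 2 − 2g, so g = (2 − (-4))/2 = 3.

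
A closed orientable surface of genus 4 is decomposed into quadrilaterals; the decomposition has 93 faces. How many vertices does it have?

87

χ = 2 − 2·4 = -6, and every face is a square so 4F = 2E.
E = 4·93/2 = 186. Then V = -6 + E − F = -6 + 186 − 93 = 87.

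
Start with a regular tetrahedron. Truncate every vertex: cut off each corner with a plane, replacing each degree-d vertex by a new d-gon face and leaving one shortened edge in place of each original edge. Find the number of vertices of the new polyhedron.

The base solid has V = 4, E = 6, F = 4.
Truncation replaces each original edge-end by a new vertex, so V′ = 2E = 12.
Each original edge survives, and each old vertex of degree d contributes d new edges; summing degrees gives Σd = 2E, so E′ = E + 2E = 3E = 18.
Each original face survives and each original vertex becomes one new face: F′ = F + V = 8.

12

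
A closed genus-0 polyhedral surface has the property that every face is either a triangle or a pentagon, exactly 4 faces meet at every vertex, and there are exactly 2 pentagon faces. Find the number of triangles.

Let x be the number of triangles; then F = 2 + x.
Edge–face incidences: 2E = 5·2 + 3·x = 10 + 3x.
Every vertex has degree 4, so 4V = 2E.
Euler: V − E + F = 2 ⇒ (2E)/4 − E + (2 + x) = 2.
Multiply by 8: 2·(2E) − 4·(2E) + 8·(2 + x) = 16, i.e. 16 + 8x − 2·(10 + 3x) = 16.
Collecting terms: 2x − 4 = 16, so 2x = 20, so x = 10.
Then 2E = 10 + 3·10 = 40, so E = 20, V = 2E/4 = 10, F = 2 + 10 = 12.

10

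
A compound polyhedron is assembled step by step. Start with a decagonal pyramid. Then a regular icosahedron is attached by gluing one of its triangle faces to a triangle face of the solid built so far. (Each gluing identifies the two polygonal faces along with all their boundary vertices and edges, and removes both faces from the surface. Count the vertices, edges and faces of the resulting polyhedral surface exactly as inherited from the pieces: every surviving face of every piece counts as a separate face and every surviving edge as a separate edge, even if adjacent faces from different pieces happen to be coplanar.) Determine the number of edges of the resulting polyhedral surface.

A decagonal pyramid: V=11, E=20, F=11.
Attach a regular icosahedron (V=12, E=30, F=20) along a 3-gon: merge 3 vertices and 3 edges, delete both glued faces → V=20, E=47, F=29.
Check: V − E + F = 20 − 47 + 29 = 2.

47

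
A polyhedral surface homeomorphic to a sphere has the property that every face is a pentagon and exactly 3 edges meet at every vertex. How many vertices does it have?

Each face has 5 edges and each edge borders two faces, so 2E = 5F.
Each vertex has degree 3, so 3V = 2E and hence V = 5F/3.
Euler: V − E + F = 2 ⇒ (5F/3) − (5F/2) + F = 2.
Multiply by 6: (10 − 15 + 6)F = 12, i.e. 1F = 12.
So F = 12, E = 5·12/2 = 30, V = 5·12/3 = 20.

20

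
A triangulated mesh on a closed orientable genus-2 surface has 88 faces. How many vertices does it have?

χ = 2 − 2·2 = -2, and every face is a triangle so 3F = 2E.
E = 3·88/2 = 132. Then V = -2 + E − F = -2 + 132 − 88 = 42.

42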